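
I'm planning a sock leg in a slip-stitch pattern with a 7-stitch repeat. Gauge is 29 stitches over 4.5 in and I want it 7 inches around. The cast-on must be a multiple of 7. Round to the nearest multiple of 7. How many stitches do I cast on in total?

42 stitches.

29 / 4.5 = 6.444 sts per inch.
7 × 6.444 = 45.11 sts.
Nearest multiple of 7: 42.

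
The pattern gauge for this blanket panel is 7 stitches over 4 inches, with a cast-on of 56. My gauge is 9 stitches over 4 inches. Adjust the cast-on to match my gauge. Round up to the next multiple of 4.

Cast on 72 stitches.

Scale factor = 9 / 7 = 1.286.
56 × 9 / 7 = 72.00 sts.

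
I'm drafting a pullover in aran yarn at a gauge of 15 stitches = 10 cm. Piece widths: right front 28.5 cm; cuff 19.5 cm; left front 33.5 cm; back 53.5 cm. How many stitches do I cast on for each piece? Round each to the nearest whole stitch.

right front 43; cuff 29; left front 50; back 80.

Rate = 15/10 = 1.5 sts per cm.
right front: 28.5 × 1.5 = 42.75 → 43.
cuff: 19.5 × 1.5 = 29.25 → 29.
left front: 33.5 × 1.5 = 50.25 → 50.
back: 53.5 × 1.5 = 80.25 → 80.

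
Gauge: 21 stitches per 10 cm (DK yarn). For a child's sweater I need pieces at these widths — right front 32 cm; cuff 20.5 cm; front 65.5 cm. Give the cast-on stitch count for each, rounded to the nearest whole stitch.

Rate = 21/10 = 2.1 sts per cm.
right front: 32 × 2.1 = 67.20 → 67.
cuff: 20.5 × 2.1 = 43.05 → 43.
front: 65.5 × 2.1 = 137.55 → 138.

right front 67; cuff 43; front 138.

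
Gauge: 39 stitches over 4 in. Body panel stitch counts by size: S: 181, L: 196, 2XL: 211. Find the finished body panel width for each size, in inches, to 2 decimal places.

39/4 = 9.75 sts per in.
S: 181 / 9.75 = 18.564 → 18.56 in.
L: 196 / 9.75 = 20.103 → 20.10 in.
2XL: 211 / 9.75 = 21.641 → 21.64 in.

S 18.56 inches; L 20.10 inches; 2XL 21.64 inches.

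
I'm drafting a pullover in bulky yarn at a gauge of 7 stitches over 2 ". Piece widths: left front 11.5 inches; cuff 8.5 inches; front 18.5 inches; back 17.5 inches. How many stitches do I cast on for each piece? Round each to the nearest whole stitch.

Rate = 7/2 = 3.5 sts per in.
left front: 11.5 × 3.5 = 40.25 → 40.
cuff: 8.5 × 3.5 = 29.75 → 30.
front: 18.5 × 3.5 = 64.75 → 65.
back: 17.5 × 3.5 = 61.25 → 61.

left front 40; cuff 30; front 65; back 61.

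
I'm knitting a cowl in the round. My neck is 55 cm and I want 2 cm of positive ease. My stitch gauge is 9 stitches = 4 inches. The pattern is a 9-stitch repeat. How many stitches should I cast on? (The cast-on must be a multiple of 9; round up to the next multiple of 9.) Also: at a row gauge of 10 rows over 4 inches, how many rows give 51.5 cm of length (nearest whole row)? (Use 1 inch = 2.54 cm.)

Finished = 55 + 2 = 57 cm.
57 cm × 1/2.54 = 22.44 inches.
9/4 = 2.25 sts per in; 22.44 × 2.25 = 50.49 sts.
Next multiple of 9 → 54.
51.5 cm = 20.28 inches; × 2.5 = 50.69 → 51 rows.

Cast on 54 stitches; work 51 rows.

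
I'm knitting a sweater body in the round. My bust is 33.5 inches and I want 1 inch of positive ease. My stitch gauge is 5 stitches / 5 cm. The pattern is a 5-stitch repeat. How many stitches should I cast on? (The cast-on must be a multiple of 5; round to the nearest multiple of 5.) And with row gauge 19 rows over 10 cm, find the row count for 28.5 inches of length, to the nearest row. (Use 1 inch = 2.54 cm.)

Cast on 90 stitches; work 138 rows.

Finished = 33.5 + 1 = 34.5 inches.
34.5 inches × 2.54 = 87.63 cm.
5/5 = 1 sts per cm; 87.63 × 1 = 87.63 sts.
Nearest multiple of 5 → 90.
28.5 inches = 72.39 cm; × 1.9 = 137.54 → 138 rows.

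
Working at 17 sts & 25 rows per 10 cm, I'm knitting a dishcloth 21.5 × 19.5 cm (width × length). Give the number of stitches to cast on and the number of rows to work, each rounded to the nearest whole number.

Cast on 37 stitches and work 49 rows.

Stitch gauge = 17/10 = 1.7 sts/cm; 21.5 × 1.7 = 36.55 → 37 sts.
Row gauge = 25/10 = 2.5 rows/cm; 19.5 × 2.5 = 48.75 → 49 rows.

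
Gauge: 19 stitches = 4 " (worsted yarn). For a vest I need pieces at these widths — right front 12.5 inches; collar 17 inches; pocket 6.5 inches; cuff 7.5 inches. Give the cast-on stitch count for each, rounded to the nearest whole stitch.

Rate = 19/4 = 4.75 sts per in.
right front: 12.5 × 4.75 = 59.38 → 59.
collar: 17 × 4.75 = 80.75 → 81.
pocket: 6.5 × 4.75 = 30.88 → 31.
cuff: 7.5 × 4.75 = 35.62 → 36.

right front 59; collar 81; pocket 31; cuff 36.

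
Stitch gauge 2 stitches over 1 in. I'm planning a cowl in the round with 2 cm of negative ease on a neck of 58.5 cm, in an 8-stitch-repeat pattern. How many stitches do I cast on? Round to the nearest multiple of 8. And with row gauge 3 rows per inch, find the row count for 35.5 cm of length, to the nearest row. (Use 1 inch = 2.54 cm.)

Cast on 48 stitches; work 42 rows.

Finished = 58.5 − 2 = 56.5 cm.
56.5 cm × 1/2.54 = 22.24 inches.
2/1 = 2 sts per in; 22.24 × 2 = 44.49 sts.
Nearest multiple of 8 → 48.
35.5 cm = 13.98 inches; × 3 = 41.93 → 42 rows.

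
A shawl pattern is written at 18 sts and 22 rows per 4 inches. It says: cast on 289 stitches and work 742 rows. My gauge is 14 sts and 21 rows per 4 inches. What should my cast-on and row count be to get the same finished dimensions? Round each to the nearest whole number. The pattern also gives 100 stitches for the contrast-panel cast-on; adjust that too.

Cast on 225 stitches; work 708 rows; contrast-panel cast-on 78 stitches.

Stitches: 289 × 14/18 = 224.78 → 225.
Rows: 742 × 21/22 = 708.27 → 708.
contrast-panel cast-on: 100 × 14/18 = 77.78 → 78.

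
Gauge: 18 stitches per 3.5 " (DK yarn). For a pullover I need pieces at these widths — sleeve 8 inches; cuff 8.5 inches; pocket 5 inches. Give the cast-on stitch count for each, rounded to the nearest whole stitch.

sleeve 41; cuff 44; pocket 26.

Rate = 18/3.5 = 5.143 sts per in.
sleeve: 8 × 5.143 = 41.14 → 41.
cuff: 8.5 × 5.143 = 43.71 → 44.
pocket: 5 × 5.143 = 25.71 → 26.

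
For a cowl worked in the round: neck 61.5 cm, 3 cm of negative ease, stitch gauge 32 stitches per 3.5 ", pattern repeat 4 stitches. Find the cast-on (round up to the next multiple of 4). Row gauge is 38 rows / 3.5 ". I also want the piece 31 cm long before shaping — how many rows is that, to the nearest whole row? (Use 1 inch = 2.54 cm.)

Finished = 61.5 − 3 = 58.5 cm.
58.5 cm × 1/2.54 = 23.03 inches.
32/3.5 = 9.143 sts per in; 23.03 × 9.143 = 210.57 sts.
Next multiple of 4 → 212.
31 cm = 12.20 inches; × 10.857 = 132.51 → 133 rows.

Cast on 212 stitches; work 133 rows.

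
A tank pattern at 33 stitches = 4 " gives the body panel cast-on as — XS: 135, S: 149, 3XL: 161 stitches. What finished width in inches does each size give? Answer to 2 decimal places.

33/4 = 8.25 sts per in.
XS: 135 / 8.25 = 16.364 → 16.36 in.
S: 149 / 8.25 = 18.061 → 18.06 in.
3XL: 161 / 8.25 = 19.515 → 19.52 in.

XS 16.36 inches; S 18.06 inches; 3XL 19.52 inches.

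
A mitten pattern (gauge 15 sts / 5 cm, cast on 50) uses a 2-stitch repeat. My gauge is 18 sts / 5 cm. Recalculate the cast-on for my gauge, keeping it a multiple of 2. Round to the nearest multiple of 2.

Cast on 60 stitches.

50 × 18 / 15 = 60.00.
Nearest multiple of 2: 60.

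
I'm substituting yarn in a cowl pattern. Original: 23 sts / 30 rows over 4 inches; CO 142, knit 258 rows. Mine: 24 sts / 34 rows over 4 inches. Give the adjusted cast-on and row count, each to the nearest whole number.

Cast on 148 stitches; work 292 rows.

Stitches: 142 × 24/23 = 148.17 → 148.
Rows: 258 × 34/30 = 292.40 → 292.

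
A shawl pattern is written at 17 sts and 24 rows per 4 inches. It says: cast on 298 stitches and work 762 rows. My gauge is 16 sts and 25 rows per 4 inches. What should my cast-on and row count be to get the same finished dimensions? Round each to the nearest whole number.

Stitches: 298 × 16/17 = 280.47 → 280.
Rows: 762 × 25/24 = 793.75 → 794.

Cast on 280 stitches; work 794 rows.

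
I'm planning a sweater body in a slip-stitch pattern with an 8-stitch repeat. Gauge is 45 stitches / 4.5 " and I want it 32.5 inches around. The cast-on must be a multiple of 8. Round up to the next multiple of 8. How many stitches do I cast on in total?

328 stitches.

45 / 4.5 = 10 sts per inch.
32.5 × 10 = 325.00 sts.
Next multiple of 8: 328.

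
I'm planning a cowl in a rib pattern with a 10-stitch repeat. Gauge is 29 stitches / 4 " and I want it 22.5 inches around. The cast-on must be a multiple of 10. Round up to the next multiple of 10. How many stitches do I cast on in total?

29 / 4 = 7.25 sts per inch.
22.5 × 7.25 = 163.12 sts.
Next multiple of 10: 170.

Cast on 170 stitches.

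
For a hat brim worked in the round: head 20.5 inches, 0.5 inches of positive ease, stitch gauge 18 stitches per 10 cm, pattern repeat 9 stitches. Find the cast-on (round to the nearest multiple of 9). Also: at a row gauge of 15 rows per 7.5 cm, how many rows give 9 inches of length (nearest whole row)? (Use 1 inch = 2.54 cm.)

Finished = 20.5 + 0.5 = 21 inches.
21 inches × 2.54 = 53.34 cm.
18/10 = 1.8 sts per cm; 53.34 × 1.8 = 96.01 sts.
Nearest multiple of 9 → 99.
9 inches = 22.86 cm; × 2 = 45.72 → 46 rows.

Cast on 99 stitches; work 46 rows.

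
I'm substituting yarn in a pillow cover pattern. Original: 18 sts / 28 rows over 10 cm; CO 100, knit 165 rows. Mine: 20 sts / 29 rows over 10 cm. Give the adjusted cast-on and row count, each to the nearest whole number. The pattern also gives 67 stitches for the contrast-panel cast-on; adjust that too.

Cast on 111 stitches; work 171 rows; contrast-panel cast-on 74 stitches.

Stitches: 100 × 20/18 = 111.11 → 111.
Rows: 165 × 29/28 = 170.89 → 171.
contrast-panel cast-on: 67 × 20/18 = 74.44 → 74.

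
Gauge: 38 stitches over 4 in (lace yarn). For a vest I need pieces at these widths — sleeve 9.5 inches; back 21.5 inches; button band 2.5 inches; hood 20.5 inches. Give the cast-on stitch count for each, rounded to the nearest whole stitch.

Rate = 38/4 = 9.5 sts per in.
sleeve: 9.5 × 9.5 = 90.25 → 90.
back: 21.5 × 9.5 = 204.25 → 204.
button band: 2.5 × 9.5 = 23.75 → 24.
hood: 20.5 × 9.5 = 194.75 → 195.

sleeve 90; back 204; button band 24; hood 195.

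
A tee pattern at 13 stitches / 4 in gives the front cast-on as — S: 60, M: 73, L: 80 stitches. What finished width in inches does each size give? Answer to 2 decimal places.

13/4 = 3.25 sts per in.
S: 60 / 3.25 = 18.462 → 18.46 in.
M: 73 / 3.25 = 22.462 → 22.46 in.
L: 80 / 3.25 = 24.615 → 24.62 in.

S 18.46 inches; M 22.46 inches; L 24.62 inches.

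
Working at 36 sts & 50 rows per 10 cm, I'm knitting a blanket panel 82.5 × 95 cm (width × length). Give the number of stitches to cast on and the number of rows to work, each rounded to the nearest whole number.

Stitch gauge = 36/10 = 3.6 sts/cm; 82.5 × 3.6 = 297.00 → 297 sts.
Row gauge = 50/10 = 5 rows/cm; 95 × 5 = 475.00 → 475 rows.

Cast on 297 stitches and work 475 rows.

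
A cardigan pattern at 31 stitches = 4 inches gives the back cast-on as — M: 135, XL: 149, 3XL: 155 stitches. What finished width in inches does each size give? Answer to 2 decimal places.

M 17.42 inches; XL 19.23 inches; 3XL 20.00 inches.

31/4 = 7.75 sts per in.
M: 135 / 7.75 = 17.419 → 17.42 in.
XL: 149 / 7.75 = 19.226 → 19.23 in.
3XL: 155 / 7.75 = 20.000 → 20.00 in.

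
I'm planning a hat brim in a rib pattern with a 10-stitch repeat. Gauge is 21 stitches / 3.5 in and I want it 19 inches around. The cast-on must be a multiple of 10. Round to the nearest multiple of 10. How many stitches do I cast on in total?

21 / 3.5 = 6 sts per inch.
19 × 6 = 114.00 sts.
Nearest multiple of 10: 110.

Cast on 110 stitches.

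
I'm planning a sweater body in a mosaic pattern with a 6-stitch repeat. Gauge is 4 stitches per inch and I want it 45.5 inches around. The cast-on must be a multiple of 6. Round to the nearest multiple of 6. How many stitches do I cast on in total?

180 stitches.

4 / 1 = 4 sts per inch.
45.5 × 4 = 182.00 sts.
Nearest multiple of 6: 180.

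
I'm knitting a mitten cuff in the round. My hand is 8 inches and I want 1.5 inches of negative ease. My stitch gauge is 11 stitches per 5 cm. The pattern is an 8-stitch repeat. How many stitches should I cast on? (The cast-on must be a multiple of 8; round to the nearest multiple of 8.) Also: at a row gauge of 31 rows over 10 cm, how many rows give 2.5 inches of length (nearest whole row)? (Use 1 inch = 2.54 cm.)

Cast on 40 stitches; work 20 rows.

Finished = 8 − 1.5 = 6.5 inches.
6.5 inches × 2.54 = 16.51 cm.
11/5 = 2.2 sts per cm; 16.51 × 2.2 = 36.32 sts.
Nearest multiple of 8 → 40.
2.5 inches = 6.35 cm; × 3.1 = 19.68 → 20 rows.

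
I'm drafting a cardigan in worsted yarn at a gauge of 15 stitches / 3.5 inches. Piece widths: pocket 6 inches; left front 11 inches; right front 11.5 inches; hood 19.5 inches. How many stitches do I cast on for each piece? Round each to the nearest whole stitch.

Rate = 15/3.5 = 4.286 sts per in.
pocket: 6 × 4.286 = 25.71 → 26.
left front: 11 × 4.286 = 47.14 → 47.
right front: 11.5 × 4.286 = 49.29 → 49.
hood: 19.5 × 4.286 = 83.57 → 84.

pocket 26; left front 47; right front 49; hood 84.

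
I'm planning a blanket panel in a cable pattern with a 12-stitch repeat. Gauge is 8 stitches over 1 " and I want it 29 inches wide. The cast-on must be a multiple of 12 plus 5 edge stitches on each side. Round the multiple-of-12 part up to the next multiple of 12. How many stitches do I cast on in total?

238 stitches.

8 / 1 = 8 sts per inch.
29 × 8 = 232.00 sts.
Less 10 edge sts → 222.00 for the repeat.
Next multiple of 12: 228.
Add back 10 edge sts → 238.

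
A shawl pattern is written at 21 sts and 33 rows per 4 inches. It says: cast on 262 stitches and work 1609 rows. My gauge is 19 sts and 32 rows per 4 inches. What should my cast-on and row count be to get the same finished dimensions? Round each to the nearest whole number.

Stitches: 262 × 19/21 = 237.05 → 237.
Rows: 1609 × 32/33 = 1560.24 → 1560.

Cast on 237 stitches; work 1560 rows.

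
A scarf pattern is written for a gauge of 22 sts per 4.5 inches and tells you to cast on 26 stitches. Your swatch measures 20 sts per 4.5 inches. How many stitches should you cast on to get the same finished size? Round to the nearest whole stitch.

24 stitches.

Scale factor = 20 / 22 = 0.909.
26 × 20 / 22 = 23.64 sts.
→ 24 sts.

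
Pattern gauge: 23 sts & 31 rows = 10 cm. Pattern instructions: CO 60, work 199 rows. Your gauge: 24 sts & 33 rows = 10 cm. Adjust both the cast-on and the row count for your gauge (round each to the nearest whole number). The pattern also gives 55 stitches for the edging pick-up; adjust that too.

Cast on 63 stitches; work 212 rows; edging pick-up 57 stitches.

Stitches: 60 × 24/23 = 62.61 → 63.
Rows: 199 × 33/31 = 211.84 → 212.
edging pick-up: 55 × 24/23 = 57.39 → 57.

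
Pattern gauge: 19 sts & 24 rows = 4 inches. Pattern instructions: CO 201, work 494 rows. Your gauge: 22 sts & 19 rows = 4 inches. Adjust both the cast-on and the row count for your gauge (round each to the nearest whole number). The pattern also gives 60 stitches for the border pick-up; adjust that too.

Cast on 233 stitches; work 391 rows; border pick-up 69 stitches.

Stitches: 201 × 22/19 = 232.74 → 233.
Rows: 494 × 19/24 = 391.08 → 391.
border pick-up: 60 × 22/19 = 69.47 → 69.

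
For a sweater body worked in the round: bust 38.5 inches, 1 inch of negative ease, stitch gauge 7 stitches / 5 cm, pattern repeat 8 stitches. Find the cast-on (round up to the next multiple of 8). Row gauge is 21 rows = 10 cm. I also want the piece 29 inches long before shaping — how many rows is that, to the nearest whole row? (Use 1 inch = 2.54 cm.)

Cast on 136 stitches; work 155 rows.

Finished = 38.5 − 1 = 37.5 inches.
37.5 inches × 2.54 = 95.25 cm.
7/5 = 1.4 sts per cm; 95.25 × 1.4 = 133.35 sts.
Next multiple of 8 → 136.
29 inches = 73.66 cm; × 2.1 = 154.69 → 155 rows.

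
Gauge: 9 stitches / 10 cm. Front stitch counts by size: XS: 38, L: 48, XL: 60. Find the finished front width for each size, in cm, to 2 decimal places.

9/10 = 0.9 sts per cm.
XS: 38 / 0.9 = 42.222 → 42.22 cm.
L: 48 / 0.9 = 53.333 → 53.33 cm.
XL: 60 / 0.9 = 66.667 → 66.67 cm.

XS 42.22 cm; L 53.33 cm; XL 66.67 cm.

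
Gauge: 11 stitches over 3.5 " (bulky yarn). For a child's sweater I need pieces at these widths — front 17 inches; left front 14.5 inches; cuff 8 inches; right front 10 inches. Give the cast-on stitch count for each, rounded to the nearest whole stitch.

Rate = 11/3.5 = 3.143 sts per in.
front: 17 × 3.143 = 53.43 → 53.
left front: 14.5 × 3.143 = 45.57 → 46.
cuff: 8 × 3.143 = 25.14 → 25.
right front: 10 × 3.143 = 31.43 → 31.

front 53; left front 46; cuff 25; right front 31.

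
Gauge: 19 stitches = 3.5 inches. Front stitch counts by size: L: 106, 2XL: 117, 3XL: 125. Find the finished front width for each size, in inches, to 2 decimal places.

19/3.5 = 5.429 sts per in.
L: 106 / 5.429 = 19.526 → 19.53 in.
2XL: 117 / 5.429 = 21.553 → 21.55 in.
3XL: 125 / 5.429 = 23.026 → 23.03 in.

L 19.53 inches; 2XL 21.55 inches; 3XL 23.03 inches.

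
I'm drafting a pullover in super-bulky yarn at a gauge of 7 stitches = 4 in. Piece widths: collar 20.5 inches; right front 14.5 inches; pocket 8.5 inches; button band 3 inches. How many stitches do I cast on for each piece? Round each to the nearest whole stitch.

Rate = 7/4 = 1.75 sts per in.
collar: 20.5 × 1.75 = 35.88 → 36.
right front: 14.5 × 1.75 = 25.38 → 25.
pocket: 8.5 × 1.75 = 14.88 → 15.
button band: 3 × 1.75 = 5.25 → 5.

collar 36; right front 25; pocket 15; button band 5.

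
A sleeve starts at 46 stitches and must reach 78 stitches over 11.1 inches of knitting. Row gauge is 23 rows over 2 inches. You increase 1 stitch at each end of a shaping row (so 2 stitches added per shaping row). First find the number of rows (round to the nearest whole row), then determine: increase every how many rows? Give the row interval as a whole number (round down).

Increase every 8th row.

Rows = 11.1 × 11.5 = 127.6 → 128 rows.
Stitches to add: 32 → 16 shaping rows (at 2 st each).
128 / 16 = 8.00 → every 8 rows.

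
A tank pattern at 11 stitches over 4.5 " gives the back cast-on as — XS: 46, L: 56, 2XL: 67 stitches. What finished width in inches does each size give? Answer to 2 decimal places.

XS 18.82 inches; L 22.91 inches; 2XL 27.41 inches.

11/4.5 = 2.444 sts per in.
XS: 46 / 2.444 = 18.818 → 18.82 in.
L: 56 / 2.444 = 22.909 → 22.91 in.
2XL: 67 / 2.444 = 27.409 → 27.41 in.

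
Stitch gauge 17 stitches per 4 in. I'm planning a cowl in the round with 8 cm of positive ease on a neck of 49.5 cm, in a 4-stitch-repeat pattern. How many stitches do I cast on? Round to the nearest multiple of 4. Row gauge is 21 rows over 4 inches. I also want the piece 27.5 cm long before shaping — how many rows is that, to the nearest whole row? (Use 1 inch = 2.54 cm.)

Finished = 49.5 + 8 = 57.5 cm.
57.5 cm × 1/2.54 = 22.64 inches.
17/4 = 4.25 sts per in; 22.64 × 4.25 = 96.21 sts.
Nearest multiple of 4 → 96.
27.5 cm = 10.83 inches; × 5.25 = 56.84 → 57 rows.

Cast on 96 stitches; work 57 rows.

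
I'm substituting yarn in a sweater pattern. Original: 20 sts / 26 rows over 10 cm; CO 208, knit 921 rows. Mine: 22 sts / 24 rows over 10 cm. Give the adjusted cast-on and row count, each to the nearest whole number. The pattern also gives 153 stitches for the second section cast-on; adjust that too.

Stitches: 208 × 22/20 = 228.80 → 229.
Rows: 921 × 24/26 = 850.15 → 850.
second section cast-on: 153 × 22/20 = 168.30 → 168.

Cast on 229 stitches; work 850 rows; second section cast-on 168 stitches.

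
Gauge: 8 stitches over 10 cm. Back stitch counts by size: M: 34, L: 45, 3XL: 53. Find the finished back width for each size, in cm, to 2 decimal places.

M 42.50 cm; L 56.25 cm; 3XL 66.25 cm.

8/10 = 0.8 sts per cm.
M: 34 / 0.8 = 42.500 → 42.50 cm.
L: 45 / 0.8 = 56.250 → 56.25 cm.
3XL: 53 / 0.8 = 66.250 → 66.25 cm.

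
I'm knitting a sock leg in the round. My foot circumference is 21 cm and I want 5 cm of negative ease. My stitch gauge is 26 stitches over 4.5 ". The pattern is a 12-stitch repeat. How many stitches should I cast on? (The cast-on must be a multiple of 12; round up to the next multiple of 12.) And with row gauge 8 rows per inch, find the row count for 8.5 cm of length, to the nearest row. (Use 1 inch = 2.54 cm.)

Cast on 48 stitches; work 27 rows.

Finished = 21 − 5 = 16 cm.
16 cm × 1/2.54 = 6.30 inches.
26/4.5 = 5.778 sts per in; 6.30 × 5.778 = 36.40 sts.
Next multiple of 12 → 48.
8.5 cm = 3.35 inches; × 8 = 26.77 → 27 rows.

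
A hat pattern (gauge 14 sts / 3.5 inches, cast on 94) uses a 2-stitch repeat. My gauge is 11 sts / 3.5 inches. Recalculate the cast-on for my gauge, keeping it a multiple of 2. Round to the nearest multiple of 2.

94 × 11 / 14 = 73.86.
Nearest multiple of 2: 74.

CO 74 sts.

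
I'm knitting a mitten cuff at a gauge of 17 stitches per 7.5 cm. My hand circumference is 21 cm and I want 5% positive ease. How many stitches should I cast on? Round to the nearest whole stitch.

Finished = 21 × 1.05 = 22.05 cm.
17 / 7.5 = 2.267 sts per cm.
22.05 × 2.267 = 49.98 sts.
→ 50 sts.

Cast on 50 stitches.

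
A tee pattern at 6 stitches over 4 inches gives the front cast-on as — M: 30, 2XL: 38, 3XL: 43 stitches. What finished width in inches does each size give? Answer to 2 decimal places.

6/4 = 1.5 sts per in.
M: 30 / 1.5 = 20.000 → 20.00 in.
2XL: 38 / 1.5 = 25.333 → 25.33 in.
3XL: 43 / 1.5 = 28.667 → 28.67 in.

M 20.00 inches; 2XL 25.33 inches; 3XL 28.67 inches.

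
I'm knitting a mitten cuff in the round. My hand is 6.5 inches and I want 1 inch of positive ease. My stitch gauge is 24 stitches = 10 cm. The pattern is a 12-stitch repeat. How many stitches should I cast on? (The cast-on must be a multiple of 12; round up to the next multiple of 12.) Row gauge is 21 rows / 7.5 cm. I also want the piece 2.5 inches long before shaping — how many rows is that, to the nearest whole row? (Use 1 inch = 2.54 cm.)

Cast on 48 stitches; work 18 rows.

Finished = 6.5 + 1 = 7.5 inches.
7.5 inches × 2.54 = 19.05 cm.
24/10 = 2.4 sts per cm; 19.05 × 2.4 = 45.72 sts.
Next multiple of 12 → 48.
2.5 inches = 6.35 cm; × 2.8 = 17.78 → 18 rows.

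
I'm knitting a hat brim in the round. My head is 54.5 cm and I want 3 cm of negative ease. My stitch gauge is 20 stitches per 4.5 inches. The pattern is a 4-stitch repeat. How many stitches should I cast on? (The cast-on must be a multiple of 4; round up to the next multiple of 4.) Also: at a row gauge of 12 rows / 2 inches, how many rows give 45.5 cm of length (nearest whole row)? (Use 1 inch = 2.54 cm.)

Cast on 92 stitches; work 107 rows.

Finished = 54.5 − 3 = 51.5 cm.
51.5 cm × 1/2.54 = 20.28 inches.
20/4.5 = 4.444 sts per in; 20.28 × 4.444 = 90.11 sts.
Next multiple of 4 → 92.
45.5 cm = 17.91 inches; × 6 = 107.48 → 107 rows.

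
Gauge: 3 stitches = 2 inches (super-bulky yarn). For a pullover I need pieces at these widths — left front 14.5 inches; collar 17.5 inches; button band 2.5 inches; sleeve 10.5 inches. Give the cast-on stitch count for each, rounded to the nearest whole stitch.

left front 22; collar 26; button band 4; sleeve 16.

Rate = 3/2 = 1.5 sts per in.
left front: 14.5 × 1.5 = 21.75 → 22.
collar: 17.5 × 1.5 = 26.25 → 26.
button band: 2.5 × 1.5 = 3.75 → 4.
sleeve: 10.5 × 1.5 = 15.75 → 16.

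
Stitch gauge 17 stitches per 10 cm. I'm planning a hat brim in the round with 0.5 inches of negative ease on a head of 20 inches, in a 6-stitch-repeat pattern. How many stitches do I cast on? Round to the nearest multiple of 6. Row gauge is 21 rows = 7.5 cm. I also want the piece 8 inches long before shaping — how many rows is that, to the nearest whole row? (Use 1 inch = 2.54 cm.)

Finished = 20 − 0.5 = 19.5 inches.
19.5 inches × 2.54 = 49.53 cm.
17/10 = 1.7 sts per cm; 49.53 × 1.7 = 84.20 sts.
Nearest multiple of 6 → 84.
8 inches = 20.32 cm; × 2.8 = 56.90 → 57 rows.

Cast on 84 stitches; work 57 rows.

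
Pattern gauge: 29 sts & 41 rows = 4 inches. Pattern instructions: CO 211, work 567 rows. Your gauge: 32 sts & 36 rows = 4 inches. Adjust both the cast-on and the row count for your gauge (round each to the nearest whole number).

Cast on 233 stitches; work 498 rows.

Stitches: 211 × 32/29 = 232.83 → 233.
Rows: 567 × 36/41 = 497.85 → 498.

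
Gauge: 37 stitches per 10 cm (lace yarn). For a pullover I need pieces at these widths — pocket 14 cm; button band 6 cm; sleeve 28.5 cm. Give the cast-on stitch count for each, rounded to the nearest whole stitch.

pocket 52; button band 22; sleeve 105.

Rate = 37/10 = 3.7 sts per cm.
pocket: 14 × 3.7 = 51.80 → 52.
button band: 6 × 3.7 = 22.20 → 22.
sleeve: 28.5 × 3.7 = 105.45 → 105.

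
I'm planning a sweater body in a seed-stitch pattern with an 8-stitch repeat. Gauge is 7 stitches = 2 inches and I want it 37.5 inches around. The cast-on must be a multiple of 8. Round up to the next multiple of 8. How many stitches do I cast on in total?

7 / 2 = 3.5 sts per inch.
37.5 × 3.5 = 131.25 sts.
Next multiple of 8: 136.

Cast on 136 stitches.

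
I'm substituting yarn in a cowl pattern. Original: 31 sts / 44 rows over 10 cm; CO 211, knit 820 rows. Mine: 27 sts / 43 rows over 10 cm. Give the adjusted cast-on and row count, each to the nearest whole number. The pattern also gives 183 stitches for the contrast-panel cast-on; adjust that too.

Cast on 184 stitches; work 801 rows; contrast-panel cast-on 159 stitches.

Stitches: 211 × 27/31 = 183.77 → 184.
Rows: 820 × 43/44 = 801.36 → 801.
contrast-panel cast-on: 183 × 27/31 = 159.39 → 159.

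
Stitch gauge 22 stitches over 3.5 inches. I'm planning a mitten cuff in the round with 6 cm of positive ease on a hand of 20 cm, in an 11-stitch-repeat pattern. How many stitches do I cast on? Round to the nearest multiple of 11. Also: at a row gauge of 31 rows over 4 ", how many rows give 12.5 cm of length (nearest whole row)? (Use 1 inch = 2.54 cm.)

Cast on 66 stitches; work 38 rows.

Finished = 20 + 6 = 26 cm.
26 cm × 1/2.54 = 10.24 inches.
22/3.5 = 6.286 sts per in; 10.24 × 6.286 = 64.34 sts.
Nearest multiple of 11 → 66.
12.5 cm = 4.92 inches; × 7.75 = 38.14 → 38 rows.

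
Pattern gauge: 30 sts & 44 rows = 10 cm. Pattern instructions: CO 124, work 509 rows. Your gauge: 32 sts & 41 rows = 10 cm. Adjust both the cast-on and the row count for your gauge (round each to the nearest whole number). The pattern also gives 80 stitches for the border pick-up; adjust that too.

Stitches: 124 × 32/30 = 132.27 → 132.
Rows: 509 × 41/44 = 474.30 → 474.
border pick-up: 80 × 32/30 = 85.33 → 85.

Cast on 132 stitches; work 474 rows; border pick-up 85 stitches.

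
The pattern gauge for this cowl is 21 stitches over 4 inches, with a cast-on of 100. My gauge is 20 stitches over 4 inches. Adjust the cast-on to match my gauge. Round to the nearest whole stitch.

Scale factor = 20 / 21 = 0.952.
100 × 20 / 21 = 95.24 sts.
→ 95 sts.

CO 95 sts.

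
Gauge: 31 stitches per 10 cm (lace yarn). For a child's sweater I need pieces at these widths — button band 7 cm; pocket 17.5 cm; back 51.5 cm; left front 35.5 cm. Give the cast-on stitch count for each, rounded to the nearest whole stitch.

button band 22; pocket 54; back 160; left front 110.

Rate = 31/10 = 3.1 sts per cm.
button band: 7 × 3.1 = 21.70 → 22.
pocket: 17.5 × 3.1 = 54.25 → 54.
back: 51.5 × 3.1 = 159.65 → 160.
left front: 35.5 × 3.1 = 110.05 → 110.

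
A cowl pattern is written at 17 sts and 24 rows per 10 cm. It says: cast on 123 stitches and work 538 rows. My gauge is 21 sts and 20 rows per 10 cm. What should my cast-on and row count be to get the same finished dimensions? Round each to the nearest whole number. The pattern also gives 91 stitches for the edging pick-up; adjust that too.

Stitches: 123 × 21/17 = 151.94 → 152.
Rows: 538 × 20/24 = 448.33 → 448.
edging pick-up: 91 × 21/17 = 112.41 → 112.

Cast on 152 stitches; work 448 rows; edging pick-up 112 stitches.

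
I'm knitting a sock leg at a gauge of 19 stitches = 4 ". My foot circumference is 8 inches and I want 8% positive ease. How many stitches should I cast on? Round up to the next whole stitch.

Finished = 8 × 1.08 = 8.64 in.
19 / 4 = 4.75 sts per inch.
8.64 × 4.75 = 41.04 sts.
→ 42 sts.

CO 42 sts.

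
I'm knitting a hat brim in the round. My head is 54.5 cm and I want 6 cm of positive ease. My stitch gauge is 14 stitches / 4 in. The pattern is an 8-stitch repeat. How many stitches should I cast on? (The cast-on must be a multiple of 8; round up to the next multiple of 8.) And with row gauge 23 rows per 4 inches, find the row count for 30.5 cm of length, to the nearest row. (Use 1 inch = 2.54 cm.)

Cast on 88 stitches; work 69 rows.

Finished = 54.5 + 6 = 60.5 cm.
60.5 cm × 1/2.54 = 23.82 inches.
14/4 = 3.5 sts per in; 23.82 × 3.5 = 83.37 sts.
Next multiple of 8 → 88.
30.5 cm = 12.01 inches; × 5.75 = 69.05 → 69 rows.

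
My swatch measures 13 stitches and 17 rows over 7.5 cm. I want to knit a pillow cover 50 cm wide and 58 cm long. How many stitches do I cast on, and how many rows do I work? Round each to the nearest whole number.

Cast on 87 stitches and work 131 rows.

Stitch gauge = 13/7.5 = 1.733 sts/cm; 50 × 1.733 = 86.67 → 87 sts.
Row gauge = 17/7.5 = 2.267 rows/cm; 58 × 2.267 = 131.47 → 131 rows.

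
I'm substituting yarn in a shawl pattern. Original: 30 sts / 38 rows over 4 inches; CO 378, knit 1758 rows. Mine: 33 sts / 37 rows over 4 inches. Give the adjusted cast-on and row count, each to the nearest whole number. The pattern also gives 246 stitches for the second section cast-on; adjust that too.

Stitches: 378 × 33/30 = 415.80 → 416.
Rows: 1758 × 37/38 = 1711.74 → 1712.
second section cast-on: 246 × 33/30 = 270.60 → 271.

Cast on 416 stitches; work 1712 rows; second section cast-on 271 stitches.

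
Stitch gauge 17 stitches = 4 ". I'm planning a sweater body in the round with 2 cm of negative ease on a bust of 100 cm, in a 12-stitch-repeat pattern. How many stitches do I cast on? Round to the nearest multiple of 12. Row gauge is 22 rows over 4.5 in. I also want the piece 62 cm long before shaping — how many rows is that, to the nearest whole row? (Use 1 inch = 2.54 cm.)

Cast on 168 stitches; work 119 rows.

Finished = 100 − 2 = 98 cm.
98 cm × 1/2.54 = 38.58 inches.
17/4 = 4.25 sts per in; 38.58 × 4.25 = 163.98 sts.
Nearest multiple of 12 → 168.
62 cm = 24.41 inches; × 4.889 = 119.34 → 119 rows.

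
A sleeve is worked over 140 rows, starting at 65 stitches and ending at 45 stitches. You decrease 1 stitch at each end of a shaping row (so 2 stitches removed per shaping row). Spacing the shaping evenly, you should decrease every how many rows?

Decrease every 14th row.

Stitches to remove: |45 − 65| = 20.
Shaping rows needed: 20 / 2 = 10.
140 rows / 10 = every 14 rows.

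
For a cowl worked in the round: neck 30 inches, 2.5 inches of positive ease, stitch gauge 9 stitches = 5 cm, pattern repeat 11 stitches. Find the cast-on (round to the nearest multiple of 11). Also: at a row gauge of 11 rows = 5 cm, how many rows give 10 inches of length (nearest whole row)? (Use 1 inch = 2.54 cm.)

Cast on 154 stitches; work 56 rows.

Finished = 30 + 2.5 = 32.5 inches.
32.5 inches × 2.54 = 82.55 cm.
9/5 = 1.8 sts per cm; 82.55 × 1.8 = 148.59 sts.
Nearest multiple of 11 → 154.
10 inches = 25.40 cm; × 2.2 = 55.88 → 56 rows.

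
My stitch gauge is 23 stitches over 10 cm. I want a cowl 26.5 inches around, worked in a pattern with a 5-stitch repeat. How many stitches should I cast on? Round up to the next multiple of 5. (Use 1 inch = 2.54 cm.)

Cast on 155 stitches.

26.5 in = 26.5 × 2.54 = 67.31 cm.
23 / 10 = 2.3 sts/cm.
67.31 × 2.3 = 154.81 sts.
→ 155.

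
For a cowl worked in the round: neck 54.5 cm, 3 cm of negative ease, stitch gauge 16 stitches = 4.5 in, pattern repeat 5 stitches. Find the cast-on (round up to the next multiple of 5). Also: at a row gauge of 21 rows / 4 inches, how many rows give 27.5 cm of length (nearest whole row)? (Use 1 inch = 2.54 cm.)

Finished = 54.5 − 3 = 51.5 cm.
51.5 cm × 1/2.54 = 20.28 inches.
16/4.5 = 3.556 sts per in; 20.28 × 3.556 = 72.09 sts.
Next multiple of 5 → 75.
27.5 cm = 10.83 inches; × 5.25 = 56.84 → 57 rows.

Cast on 75 stitches; work 57 rows.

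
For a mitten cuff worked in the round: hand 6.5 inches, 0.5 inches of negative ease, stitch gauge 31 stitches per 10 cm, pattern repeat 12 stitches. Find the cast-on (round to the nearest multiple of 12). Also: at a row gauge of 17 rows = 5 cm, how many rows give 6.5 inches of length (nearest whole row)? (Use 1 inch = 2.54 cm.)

Finished = 6.5 − 0.5 = 6 inches.
6 inches × 2.54 = 15.24 cm.
31/10 = 3.1 sts per cm; 15.24 × 3.1 = 47.24 sts.
Nearest multiple of 12 → 48.
6.5 inches = 16.51 cm; × 3.4 = 56.13 → 56 rows.

Cast on 48 stitches; work 56 rows.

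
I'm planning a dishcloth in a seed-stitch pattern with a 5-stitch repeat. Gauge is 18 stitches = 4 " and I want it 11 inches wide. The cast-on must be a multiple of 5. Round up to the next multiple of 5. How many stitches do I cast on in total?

CO 50 sts.

18 / 4 = 4.5 sts per inch.
11 × 4.5 = 49.50 sts.
Next multiple of 5: 50.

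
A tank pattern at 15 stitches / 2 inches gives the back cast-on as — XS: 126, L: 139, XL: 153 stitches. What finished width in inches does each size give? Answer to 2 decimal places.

XS 16.80 inches; L 18.53 inches; XL 20.40 inches.

15/2 = 7.5 sts per in.
XS: 126 / 7.5 = 16.800 → 16.80 in.
L: 139 / 7.5 = 18.533 → 18.53 in.
XL: 153 / 7.5 = 20.400 → 20.40 in.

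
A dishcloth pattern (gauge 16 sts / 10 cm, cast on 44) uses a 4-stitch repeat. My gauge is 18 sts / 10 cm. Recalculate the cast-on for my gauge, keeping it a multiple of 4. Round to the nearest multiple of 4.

44 × 18 / 16 = 49.50.
Nearest multiple of 4: 48.

48 stitches.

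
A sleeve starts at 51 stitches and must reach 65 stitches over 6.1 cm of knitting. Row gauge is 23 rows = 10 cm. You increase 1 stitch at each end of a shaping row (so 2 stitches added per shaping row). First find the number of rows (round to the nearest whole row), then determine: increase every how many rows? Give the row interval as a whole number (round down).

Rows = 6.1 × 2.3 = 14.0 → 14 rows.
Stitches to add: 14 → 7 shaping rows (at 2 st each).
14 / 7 = 2.00 → every 2 rows.

Increase every 2nd row.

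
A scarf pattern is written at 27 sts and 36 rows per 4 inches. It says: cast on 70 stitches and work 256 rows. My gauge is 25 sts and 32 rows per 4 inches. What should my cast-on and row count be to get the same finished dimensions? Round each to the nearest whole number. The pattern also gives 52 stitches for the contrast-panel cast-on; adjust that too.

Cast on 65 stitches; work 228 rows; contrast-panel cast-on 48 stitches.

Stitches: 70 × 25/27 = 64.81 → 65.
Rows: 256 × 32/36 = 227.56 → 228.
contrast-panel cast-on: 52 × 25/27 = 48.15 → 48.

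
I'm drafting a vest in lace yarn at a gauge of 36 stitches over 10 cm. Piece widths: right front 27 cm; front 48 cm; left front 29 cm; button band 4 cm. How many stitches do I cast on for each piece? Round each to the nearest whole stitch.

Rate = 36/10 = 3.6 sts per cm.
right front: 27 × 3.6 = 97.20 → 97.
front: 48 × 3.6 = 172.80 → 173.
left front: 29 × 3.6 = 104.40 → 104.
button band: 4 × 3.6 = 14.40 → 14.

right front 97; front 173; left front 104; button band 14.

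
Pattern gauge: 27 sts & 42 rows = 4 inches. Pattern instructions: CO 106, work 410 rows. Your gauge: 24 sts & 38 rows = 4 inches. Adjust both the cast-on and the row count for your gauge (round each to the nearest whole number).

Stitches: 106 × 24/27 = 94.22 → 94.
Rows: 410 × 38/42 = 370.95 → 371.

Cast on 94 stitches; work 371 rows.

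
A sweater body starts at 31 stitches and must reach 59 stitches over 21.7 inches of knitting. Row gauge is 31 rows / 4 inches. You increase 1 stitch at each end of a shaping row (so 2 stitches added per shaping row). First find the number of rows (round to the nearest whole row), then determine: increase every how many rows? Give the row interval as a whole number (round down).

Rows = 21.7 × 7.75 = 168.2 → 168 rows.
Stitches to add: 28 → 14 shaping rows (at 2 st each).
168 / 14 = 12.00 → every 12 rows.

Increase every 12th row.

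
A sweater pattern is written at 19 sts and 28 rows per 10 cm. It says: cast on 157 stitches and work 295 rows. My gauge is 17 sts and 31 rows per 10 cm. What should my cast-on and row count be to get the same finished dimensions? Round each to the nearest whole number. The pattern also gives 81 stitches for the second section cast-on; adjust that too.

Cast on 140 stitches; work 327 rows; second section cast-on 72 stitches.

Stitches: 157 × 17/19 = 140.47 → 140.
Rows: 295 × 31/28 = 326.61 → 327.
second section cast-on: 81 × 17/19 = 72.47 → 72.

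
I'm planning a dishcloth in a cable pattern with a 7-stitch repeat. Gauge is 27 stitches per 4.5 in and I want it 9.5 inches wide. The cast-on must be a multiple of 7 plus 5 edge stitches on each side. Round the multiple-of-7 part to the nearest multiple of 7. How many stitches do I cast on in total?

27 / 4.5 = 6 sts per inch.
9.5 × 6 = 57.00 sts.
Less 10 edge sts → 47.00 for the repeat.
Nearest multiple of 7: 49.
Add back 10 edge sts → 59.

CO 59 sts.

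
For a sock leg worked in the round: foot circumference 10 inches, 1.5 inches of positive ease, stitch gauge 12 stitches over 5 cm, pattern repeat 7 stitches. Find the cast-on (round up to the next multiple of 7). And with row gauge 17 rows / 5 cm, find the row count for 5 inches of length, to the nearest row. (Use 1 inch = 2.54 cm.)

Finished = 10 + 1.5 = 11.5 inches.
11.5 inches × 2.54 = 29.21 cm.
12/5 = 2.4 sts per cm; 29.21 × 2.4 = 70.10 sts.
Next multiple of 7 → 77.
5 inches = 12.70 cm; × 3.4 = 43.18 → 43 rows.

Cast on 77 stitches; work 43 rows.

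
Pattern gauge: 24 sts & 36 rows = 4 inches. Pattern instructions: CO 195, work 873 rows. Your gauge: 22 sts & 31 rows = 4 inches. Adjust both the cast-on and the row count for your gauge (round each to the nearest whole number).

Cast on 179 stitches; work 752 rows.

Stitches: 195 × 22/24 = 178.75 → 179.
Rows: 873 × 31/36 = 751.75 → 752.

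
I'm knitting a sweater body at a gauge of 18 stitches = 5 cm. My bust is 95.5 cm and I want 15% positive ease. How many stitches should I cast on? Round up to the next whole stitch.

CO 396 sts.

Finished = 95.5 × 1.15 = 109.83 cm.
18 / 5 = 3.6 sts per cm.
109.83 × 3.6 = 395.37 sts.
→ 396 sts.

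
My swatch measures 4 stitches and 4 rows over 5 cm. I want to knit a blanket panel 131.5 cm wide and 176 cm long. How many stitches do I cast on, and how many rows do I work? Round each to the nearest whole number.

Stitch gauge = 4/5 = 0.8 sts/cm; 131.5 × 0.8 = 105.20 → 105 sts.
Row gauge = 4/5 = 0.8 rows/cm; 176 × 0.8 = 140.80 → 141 rows.

Cast on 105 stitches and work 141 rows.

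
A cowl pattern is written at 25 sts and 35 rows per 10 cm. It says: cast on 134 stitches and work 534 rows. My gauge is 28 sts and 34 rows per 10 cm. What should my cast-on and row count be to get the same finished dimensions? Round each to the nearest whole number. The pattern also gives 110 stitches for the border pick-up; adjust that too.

Cast on 150 stitches; work 519 rows; border pick-up 123 stitches.

Stitches: 134 × 28/25 = 150.08 → 150.
Rows: 534 × 34/35 = 518.74 → 519.
border pick-up: 110 × 28/25 = 123.20 → 123.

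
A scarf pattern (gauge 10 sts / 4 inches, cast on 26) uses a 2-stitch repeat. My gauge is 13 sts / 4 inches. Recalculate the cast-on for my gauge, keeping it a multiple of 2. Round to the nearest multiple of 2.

CO 34 sts.

26 × 13 / 10 = 33.80.
Nearest multiple of 2: 34.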